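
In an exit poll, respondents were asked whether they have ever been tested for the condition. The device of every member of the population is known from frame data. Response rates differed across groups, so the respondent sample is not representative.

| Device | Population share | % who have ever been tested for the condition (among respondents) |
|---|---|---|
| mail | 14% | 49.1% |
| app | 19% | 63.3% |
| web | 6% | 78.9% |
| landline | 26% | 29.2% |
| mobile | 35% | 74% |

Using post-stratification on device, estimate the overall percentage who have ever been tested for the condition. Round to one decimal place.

57.1%

Reweight to the known device distribution:
  mail: 0.14 × 49.1 = 6.874
  app: 0.19 × 63.3 = 12.027
  web: 0.06 × 78.9 = 4.734
  landline: 0.26 × 29.2 = 7.592
  mobile: 0.35 × 74 = 25.9
Post-stratified estimate = 57.127 → 57.1%.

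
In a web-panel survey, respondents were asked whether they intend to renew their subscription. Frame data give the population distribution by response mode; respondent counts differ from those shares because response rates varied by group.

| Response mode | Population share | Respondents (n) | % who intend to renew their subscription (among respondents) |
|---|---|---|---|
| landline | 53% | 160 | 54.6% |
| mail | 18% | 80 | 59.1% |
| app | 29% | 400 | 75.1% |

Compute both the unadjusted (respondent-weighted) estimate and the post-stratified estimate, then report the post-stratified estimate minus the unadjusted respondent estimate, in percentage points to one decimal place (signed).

-6.6 percentage points

Without adjustment, the pooled respondent share is:
  (160/640)×54.6 + (80/640)×59.1 + (400/640)×75.1 = 67.975%
Post-stratified estimate weights by population shares:
  0.53×54.6 + 0.18×59.1 + 0.29×75.1 = 61.355%
Difference = 61.355 − 67.975 = -6.62 pp.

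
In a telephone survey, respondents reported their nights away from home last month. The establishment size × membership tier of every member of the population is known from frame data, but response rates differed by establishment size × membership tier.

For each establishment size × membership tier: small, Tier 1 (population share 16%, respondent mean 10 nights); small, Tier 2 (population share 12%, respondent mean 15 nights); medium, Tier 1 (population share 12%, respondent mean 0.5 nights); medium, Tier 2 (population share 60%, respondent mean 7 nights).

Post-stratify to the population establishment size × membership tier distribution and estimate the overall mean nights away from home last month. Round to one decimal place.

Post-stratification weights by population share, not respondent share:
  small, Tier 1: 0.16 × 10 = 1.6
  small, Tier 2: 0.12 × 15 = 1.8
  medium, Tier 1: 0.12 × 0.5 = 0.06
  medium, Tier 2: 0.6 × 7 = 4.2
Post-stratified estimate = 7.66 → 7.7.

7.7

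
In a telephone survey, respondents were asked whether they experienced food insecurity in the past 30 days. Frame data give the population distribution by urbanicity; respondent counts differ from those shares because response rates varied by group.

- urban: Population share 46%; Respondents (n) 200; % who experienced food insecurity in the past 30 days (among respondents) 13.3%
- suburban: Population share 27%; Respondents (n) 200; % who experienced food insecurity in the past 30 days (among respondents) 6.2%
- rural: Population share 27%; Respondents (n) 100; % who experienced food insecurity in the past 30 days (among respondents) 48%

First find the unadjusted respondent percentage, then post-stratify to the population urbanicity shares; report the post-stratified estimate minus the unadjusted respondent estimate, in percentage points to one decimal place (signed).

Without adjustment, the pooled respondent share is:
  (200/500)×13.3 + (200/500)×6.2 + (100/500)×48 = 17.4%
Reweighting by population urbanicity shares:
  0.46×13.3 + 0.27×6.2 + 0.27×48 = 20.752%
Difference = 20.752 − 17.4 = 3.352 pp.

+3.4 percentage points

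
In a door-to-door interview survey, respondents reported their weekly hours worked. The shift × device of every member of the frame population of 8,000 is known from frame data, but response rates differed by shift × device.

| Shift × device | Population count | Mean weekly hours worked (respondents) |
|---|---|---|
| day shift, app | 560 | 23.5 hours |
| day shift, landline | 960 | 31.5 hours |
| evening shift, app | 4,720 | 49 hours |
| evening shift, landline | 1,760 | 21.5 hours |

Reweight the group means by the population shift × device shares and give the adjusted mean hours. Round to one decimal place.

Weight each group's respondent value by its population share:
  day shift, app: (560/8,000) × 23.5 = 1.645
  day shift, landline: (960/8,000) × 31.5 = 3.78
  evening shift, app: (4,720/8,000) × 49 = 28.91
  evening shift, landline: (1,760/8,000) × 21.5 = 4.73
Post-stratified estimate = 39.065 → 39.1.

39.1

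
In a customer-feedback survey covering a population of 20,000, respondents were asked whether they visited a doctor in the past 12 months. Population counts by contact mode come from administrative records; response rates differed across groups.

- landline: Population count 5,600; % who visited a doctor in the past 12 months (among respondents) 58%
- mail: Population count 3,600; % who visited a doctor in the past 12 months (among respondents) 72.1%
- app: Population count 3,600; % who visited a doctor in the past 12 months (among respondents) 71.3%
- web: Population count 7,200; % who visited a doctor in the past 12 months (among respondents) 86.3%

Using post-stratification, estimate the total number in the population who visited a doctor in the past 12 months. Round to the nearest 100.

14,600

Each cell contributes its population count × the respondent rate:
  landline: 5,600 × 58% = 3248
  mail: 3,600 × 72.1% = 2595.6
  app: 3,600 × 71.3% = 2566.8
  web: 7,200 × 86.3% = 6213.6
Estimated total = 14,624 → 14,600.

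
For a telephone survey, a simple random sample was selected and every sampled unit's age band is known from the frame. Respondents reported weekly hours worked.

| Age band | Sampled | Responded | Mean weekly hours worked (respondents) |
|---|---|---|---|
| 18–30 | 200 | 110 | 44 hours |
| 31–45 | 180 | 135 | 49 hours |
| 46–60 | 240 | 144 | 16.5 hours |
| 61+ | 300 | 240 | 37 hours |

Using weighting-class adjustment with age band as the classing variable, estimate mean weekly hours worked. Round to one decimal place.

35.5

Class response rates: 18–30 110/200 = 55%, 31–45 135/180 = 75%, 46–60 144/240 = 60%, 61+ 240/300 = 80%.
Weighting each respondent by the inverse class response rate inflates each class back to its sampled size, so the class weight is n_sampled:
  18–30: 200 × 44 = 8800
  31–45: 180 × 49 = 8820
  46–60: 240 × 16.5 = 3960
  61+: 300 × 37 = 11,100
Adjusted estimate = 32,680 / 920 = 35.5217 → 35.5.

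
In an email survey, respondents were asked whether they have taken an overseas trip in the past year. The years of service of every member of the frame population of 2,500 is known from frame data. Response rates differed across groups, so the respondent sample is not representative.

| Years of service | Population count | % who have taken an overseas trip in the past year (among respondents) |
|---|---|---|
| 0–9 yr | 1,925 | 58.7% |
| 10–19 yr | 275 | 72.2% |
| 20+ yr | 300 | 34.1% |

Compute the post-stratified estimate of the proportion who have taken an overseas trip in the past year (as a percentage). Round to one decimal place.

57.2%

Post-stratification weights by population share, not respondent share:
  0–9 yr: (1,925/2,500) × 58.7 = 45.199
  10–19 yr: (275/2,500) × 72.2 = 7.942
  20+ yr: (300/2,500) × 34.1 = 4.092
Post-stratified estimate = 57.233 → 57.2%.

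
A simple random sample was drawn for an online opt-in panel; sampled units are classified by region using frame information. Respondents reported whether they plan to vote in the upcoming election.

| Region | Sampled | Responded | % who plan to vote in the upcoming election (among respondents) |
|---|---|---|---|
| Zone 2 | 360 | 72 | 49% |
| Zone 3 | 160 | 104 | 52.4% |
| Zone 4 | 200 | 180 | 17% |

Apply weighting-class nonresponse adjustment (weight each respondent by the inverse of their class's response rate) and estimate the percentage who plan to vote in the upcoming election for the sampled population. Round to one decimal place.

40.9%

Class response rates: Zone 2 72/360 = 20%, Zone 3 104/160 = 65%, Zone 4 180/200 = 90%.
Each respondent's weight = sampled/responded in their class; summing within a class gives n_sampled, so:
  Zone 2: 360 × 49 = 17,640
  Zone 3: 160 × 52.4 = 8384
  Zone 4: 200 × 17 = 3400
Adjusted estimate = 29,424 / 720 = 40.8667 → 40.9%.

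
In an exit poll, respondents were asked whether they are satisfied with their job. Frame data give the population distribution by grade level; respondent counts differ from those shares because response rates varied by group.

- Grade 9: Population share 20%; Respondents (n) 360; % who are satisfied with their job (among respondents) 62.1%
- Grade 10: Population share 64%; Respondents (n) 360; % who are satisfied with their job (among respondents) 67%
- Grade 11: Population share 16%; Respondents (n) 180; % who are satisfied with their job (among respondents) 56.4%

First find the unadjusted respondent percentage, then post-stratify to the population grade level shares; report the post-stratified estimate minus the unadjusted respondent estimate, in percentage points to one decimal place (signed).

+1.4 percentage points

Without adjustment, the pooled respondent share is:
  (360/900)×62.1 + (360/900)×67 + (180/900)×56.4 = 62.92%
Reweighting by population grade level shares:
  0.2×62.1 + 0.64×67 + 0.16×56.4 = 64.324%
Difference = 64.324 − 62.92 = 1.404 pp.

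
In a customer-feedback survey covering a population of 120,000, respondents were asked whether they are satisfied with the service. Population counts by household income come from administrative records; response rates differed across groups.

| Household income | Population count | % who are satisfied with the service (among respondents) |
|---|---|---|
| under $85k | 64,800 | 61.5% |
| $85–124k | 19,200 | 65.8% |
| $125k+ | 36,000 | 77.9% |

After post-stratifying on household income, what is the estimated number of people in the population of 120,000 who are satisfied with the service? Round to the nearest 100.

80,500

Apply each group's respondent rate to its population count:
  under $85k: 64,800 × 61.5% = 39,852
  $85–124k: 19,200 × 65.8% = 12633.6
  $125k+: 36,000 × 77.9% = 28,044
Estimated total = 80529.6 → 80,500.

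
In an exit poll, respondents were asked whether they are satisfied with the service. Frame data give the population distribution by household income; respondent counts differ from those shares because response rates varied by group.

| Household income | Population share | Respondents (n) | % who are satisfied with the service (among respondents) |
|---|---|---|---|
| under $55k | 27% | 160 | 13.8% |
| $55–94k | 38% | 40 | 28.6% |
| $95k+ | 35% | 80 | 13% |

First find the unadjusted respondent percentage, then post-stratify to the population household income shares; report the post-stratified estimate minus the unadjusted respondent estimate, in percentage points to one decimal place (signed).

+3.5 percentage points

Unadjusted (pooled respondent) estimate weights by respondent counts:
  (160/280)×13.8 + (40/280)×28.6 + (80/280)×13 = 15.6857%
Post-stratifying to population shares instead:
  0.27×13.8 + 0.38×28.6 + 0.35×13 = 19.144%
Difference = 19.144 − 15.6857 = 3.4583 pp.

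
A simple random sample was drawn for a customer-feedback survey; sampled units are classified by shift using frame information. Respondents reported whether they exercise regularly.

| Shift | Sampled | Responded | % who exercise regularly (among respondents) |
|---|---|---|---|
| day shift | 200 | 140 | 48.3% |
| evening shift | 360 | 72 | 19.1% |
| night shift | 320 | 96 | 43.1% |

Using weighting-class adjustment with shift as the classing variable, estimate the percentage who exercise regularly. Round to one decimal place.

Class response rates: day shift 140/200 = 70%, evening shift 72/360 = 20%, night shift 96/320 = 30%.
Each respondent's weight = sampled/responded in their class; summing within a class gives n_sampled, so:
  day shift: 200 × 48.3 = 9660
  evening shift: 360 × 19.1 = 6876
  night shift: 320 × 43.1 = 13,792
Adjusted estimate = 30,328 / 880 = 34.4636 → 34.5%.

34.5%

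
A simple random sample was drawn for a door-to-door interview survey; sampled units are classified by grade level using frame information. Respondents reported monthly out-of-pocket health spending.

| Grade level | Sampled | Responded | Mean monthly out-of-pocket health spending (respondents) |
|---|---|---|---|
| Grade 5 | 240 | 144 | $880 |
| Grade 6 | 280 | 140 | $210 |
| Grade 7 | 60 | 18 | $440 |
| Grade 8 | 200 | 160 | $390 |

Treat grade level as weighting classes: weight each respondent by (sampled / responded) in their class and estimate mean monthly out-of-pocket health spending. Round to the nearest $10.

$480

Class response rates: Grade 5 144/240 = 60%, Grade 6 140/280 = 50%, Grade 7 18/60 = 30%, Grade 8 160/200 = 80%.
Weighting each respondent by the inverse class response rate inflates each class back to its sampled size, so the class weight is n_sampled:
  Grade 5: 240 × 880 = 211,200
  Grade 6: 280 × 210 = 58,800
  Grade 7: 60 × 440 = 26,400
  Grade 8: 200 × 390 = 78,000
Adjusted estimate = 374,400 / 780 = 480 → $480.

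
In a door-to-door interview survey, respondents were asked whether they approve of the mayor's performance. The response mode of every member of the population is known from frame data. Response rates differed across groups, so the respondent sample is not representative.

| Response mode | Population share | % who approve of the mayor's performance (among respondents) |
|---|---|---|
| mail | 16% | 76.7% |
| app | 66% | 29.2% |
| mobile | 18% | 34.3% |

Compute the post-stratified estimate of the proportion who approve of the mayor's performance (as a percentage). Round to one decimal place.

37.7%

Each cell contributes population-share × respondent value:
  mail: 0.16 × 76.7 = 12.272
  app: 0.66 × 29.2 = 19.272
  mobile: 0.18 × 34.3 = 6.174
Post-stratified estimate = 37.718 → 37.7%.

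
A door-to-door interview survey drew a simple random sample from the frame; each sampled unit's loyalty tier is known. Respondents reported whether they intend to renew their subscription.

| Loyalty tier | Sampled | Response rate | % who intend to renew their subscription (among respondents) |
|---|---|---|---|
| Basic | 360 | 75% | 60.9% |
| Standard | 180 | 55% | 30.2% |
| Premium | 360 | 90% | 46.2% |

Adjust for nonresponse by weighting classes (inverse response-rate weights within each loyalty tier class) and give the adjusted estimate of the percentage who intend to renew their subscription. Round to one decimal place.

Each respondent's weight = sampled/responded in their class; summing within a class gives n_sampled, so:
  Basic: 360 × 60.9 = 21,924
  Standard: 180 × 30.2 = 5436
  Premium: 360 × 46.2 = 16,632
Adjusted estimate = 43,992 / 900 = 48.88 → 48.9%.

48.9%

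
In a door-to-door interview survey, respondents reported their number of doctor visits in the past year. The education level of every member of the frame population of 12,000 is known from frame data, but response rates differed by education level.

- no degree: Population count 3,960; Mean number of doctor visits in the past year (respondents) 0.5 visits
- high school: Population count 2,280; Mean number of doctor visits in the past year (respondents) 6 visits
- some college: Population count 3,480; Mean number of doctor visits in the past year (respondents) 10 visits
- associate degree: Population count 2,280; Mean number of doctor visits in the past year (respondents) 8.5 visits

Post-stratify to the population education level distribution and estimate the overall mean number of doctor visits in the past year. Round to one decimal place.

5.8

Post-stratification weights by population share, not respondent share:
  no degree: (3,960/12,000) × 0.5 = 0.165
  high school: (2,280/12,000) × 6 = 1.14
  some college: (3,480/12,000) × 10 = 2.9
  associate degree: (2,280/12,000) × 8.5 = 1.615
Post-stratified estimate = 5.82 → 5.8.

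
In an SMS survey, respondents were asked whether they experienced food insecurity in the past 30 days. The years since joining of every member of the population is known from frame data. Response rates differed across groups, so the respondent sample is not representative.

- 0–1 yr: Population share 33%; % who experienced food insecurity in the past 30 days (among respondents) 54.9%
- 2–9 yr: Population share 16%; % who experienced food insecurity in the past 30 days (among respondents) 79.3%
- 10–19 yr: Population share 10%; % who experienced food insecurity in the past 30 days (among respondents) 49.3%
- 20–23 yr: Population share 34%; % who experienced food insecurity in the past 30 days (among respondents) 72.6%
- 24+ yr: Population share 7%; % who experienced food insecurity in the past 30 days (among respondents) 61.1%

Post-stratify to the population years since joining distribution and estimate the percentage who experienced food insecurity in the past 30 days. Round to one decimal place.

Each cell contributes population-share × respondent value:
  0–1 yr: 0.33 × 54.9 = 18.117
  2–9 yr: 0.16 × 79.3 = 12.688
  10–19 yr: 0.1 × 49.3 = 4.93
  20–23 yr: 0.34 × 72.6 = 24.684
  24+ yr: 0.07 × 61.1 = 4.277
Post-stratified estimate = 64.696 → 64.7%.

64.7%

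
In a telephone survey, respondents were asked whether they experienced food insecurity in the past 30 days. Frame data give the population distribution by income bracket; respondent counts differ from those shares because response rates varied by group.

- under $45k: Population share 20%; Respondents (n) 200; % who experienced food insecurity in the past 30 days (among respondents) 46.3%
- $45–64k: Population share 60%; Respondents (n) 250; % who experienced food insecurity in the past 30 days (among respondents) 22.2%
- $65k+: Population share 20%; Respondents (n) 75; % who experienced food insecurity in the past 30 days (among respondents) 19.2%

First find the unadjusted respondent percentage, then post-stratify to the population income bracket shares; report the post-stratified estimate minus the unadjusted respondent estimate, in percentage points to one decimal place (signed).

Unadjusted (pooled respondent) estimate weights by respondent counts:
  (200/525)×46.3 + (250/525)×22.2 + (75/525)×19.2 = 30.9524%
Reweighting by population income bracket shares:
  0.2×46.3 + 0.6×22.2 + 0.2×19.2 = 26.42%
Difference = 26.42 − 30.9524 = -4.5324 pp.

-4.5 percentage points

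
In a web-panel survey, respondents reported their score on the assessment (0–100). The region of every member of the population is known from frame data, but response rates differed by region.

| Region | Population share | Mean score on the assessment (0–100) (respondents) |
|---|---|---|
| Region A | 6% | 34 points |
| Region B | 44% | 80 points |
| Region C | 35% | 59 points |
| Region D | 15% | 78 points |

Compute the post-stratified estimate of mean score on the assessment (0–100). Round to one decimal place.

Reweight to the known region distribution:
  Region A: 0.06 × 34 = 2.04
  Region B: 0.44 × 80 = 35.2
  Region C: 0.35 × 59 = 20.65
  Region D: 0.15 × 78 = 11.7
Post-stratified estimate = 69.59 → 69.6.

69.6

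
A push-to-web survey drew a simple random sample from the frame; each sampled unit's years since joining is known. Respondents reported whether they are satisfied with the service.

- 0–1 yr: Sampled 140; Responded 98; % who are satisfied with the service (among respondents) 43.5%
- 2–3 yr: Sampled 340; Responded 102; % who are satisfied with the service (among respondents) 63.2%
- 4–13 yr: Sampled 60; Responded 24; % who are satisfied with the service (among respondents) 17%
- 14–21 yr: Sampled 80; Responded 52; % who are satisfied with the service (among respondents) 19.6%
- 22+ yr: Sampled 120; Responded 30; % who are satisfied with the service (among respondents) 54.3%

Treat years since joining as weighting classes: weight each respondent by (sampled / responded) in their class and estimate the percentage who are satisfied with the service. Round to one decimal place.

49.6%

Response rates by class: 0–1 yr 98/140 = 70%, 2–3 yr 102/340 = 30%, 4–13 yr 24/60 = 40%, 14–21 yr 52/80 = 65%, 22+ yr 30/120 = 25%.
Inverse-response-rate weighting restores each class to its sampled count, so class totals weight by n_sampled:
  0–1 yr: 140 × 43.5 = 6090
  2–3 yr: 340 × 63.2 = 21,488
  4–13 yr: 60 × 17 = 1020
  14–21 yr: 80 × 19.6 = 1568
  22+ yr: 120 × 54.3 = 6516
Adjusted estimate = 36,682 / 740 = 49.5703 → 49.6%.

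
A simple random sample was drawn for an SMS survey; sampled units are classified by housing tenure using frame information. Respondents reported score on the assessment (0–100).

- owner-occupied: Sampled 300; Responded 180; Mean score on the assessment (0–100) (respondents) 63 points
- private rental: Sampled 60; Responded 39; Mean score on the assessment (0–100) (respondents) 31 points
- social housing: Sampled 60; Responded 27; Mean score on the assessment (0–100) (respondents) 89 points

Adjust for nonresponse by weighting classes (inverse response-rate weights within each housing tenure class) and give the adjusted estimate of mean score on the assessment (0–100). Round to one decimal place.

62.1

Response rates by class: owner-occupied 180/300 = 60%, private rental 39/60 = 65%, social housing 27/60 = 45%.
Inverse-response-rate weighting restores each class to its sampled count, so class totals weight by n_sampled:
  owner-occupied: 300 × 63 = 18,900
  private rental: 60 × 31 = 1860
  social housing: 60 × 89 = 5340
Adjusted estimate = 26,100 / 420 = 62.1429 → 62.1.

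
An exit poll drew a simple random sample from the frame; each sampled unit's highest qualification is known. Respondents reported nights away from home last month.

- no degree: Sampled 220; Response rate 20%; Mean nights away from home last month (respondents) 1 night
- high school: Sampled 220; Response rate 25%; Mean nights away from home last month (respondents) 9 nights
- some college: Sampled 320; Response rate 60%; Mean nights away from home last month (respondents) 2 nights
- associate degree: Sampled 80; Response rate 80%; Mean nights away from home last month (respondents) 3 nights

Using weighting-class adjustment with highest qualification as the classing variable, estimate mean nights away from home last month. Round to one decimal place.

3.7

Inverse-response-rate weighting restores each class to its sampled count, so class totals weight by n_sampled:
  no degree: 220 × 1 = 220
  high school: 220 × 9 = 1980
  some college: 320 × 2 = 640
  associate degree: 80 × 3 = 240
Adjusted estimate = 3080 / 840 = 3.66667 → 3.7.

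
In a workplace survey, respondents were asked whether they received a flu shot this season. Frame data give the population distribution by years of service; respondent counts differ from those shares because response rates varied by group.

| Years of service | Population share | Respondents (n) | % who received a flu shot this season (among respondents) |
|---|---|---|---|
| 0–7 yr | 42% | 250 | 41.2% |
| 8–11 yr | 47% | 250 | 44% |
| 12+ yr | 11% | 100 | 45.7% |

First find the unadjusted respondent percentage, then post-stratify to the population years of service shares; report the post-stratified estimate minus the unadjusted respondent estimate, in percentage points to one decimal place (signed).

-0.1 percentage points

Naive respondent-only estimate (weights = respondent counts):
  (250/600)×41.2 + (250/600)×44 + (100/600)×45.7 = 43.1167%
Post-stratifying to population shares instead:
  0.42×41.2 + 0.47×44 + 0.11×45.7 = 43.011%
Difference = 43.011 − 43.1167 = -0.1057 pp.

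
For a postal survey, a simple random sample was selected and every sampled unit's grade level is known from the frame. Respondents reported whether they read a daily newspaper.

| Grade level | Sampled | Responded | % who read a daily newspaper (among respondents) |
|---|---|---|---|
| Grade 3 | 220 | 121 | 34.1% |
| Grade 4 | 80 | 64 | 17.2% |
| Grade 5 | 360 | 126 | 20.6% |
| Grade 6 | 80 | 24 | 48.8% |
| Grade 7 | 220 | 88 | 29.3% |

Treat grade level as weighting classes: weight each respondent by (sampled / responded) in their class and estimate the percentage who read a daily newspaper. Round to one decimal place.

27.8%

Response rates by class: Grade 3 121/220 = 55%, Grade 4 64/80 = 80%, Grade 5 126/360 = 35%, Grade 6 24/80 = 30%, Grade 7 88/220 = 40%.
Inverse-response-rate weighting restores each class to its sampled count, so class totals weight by n_sampled:
  Grade 3: 220 × 34.1 = 7502
  Grade 4: 80 × 17.2 = 1376
  Grade 5: 360 × 20.6 = 7416
  Grade 6: 80 × 48.8 = 3904
  Grade 7: 220 × 29.3 = 6446
Adjusted estimate = 26,644 / 960 = 27.7542 → 27.8%.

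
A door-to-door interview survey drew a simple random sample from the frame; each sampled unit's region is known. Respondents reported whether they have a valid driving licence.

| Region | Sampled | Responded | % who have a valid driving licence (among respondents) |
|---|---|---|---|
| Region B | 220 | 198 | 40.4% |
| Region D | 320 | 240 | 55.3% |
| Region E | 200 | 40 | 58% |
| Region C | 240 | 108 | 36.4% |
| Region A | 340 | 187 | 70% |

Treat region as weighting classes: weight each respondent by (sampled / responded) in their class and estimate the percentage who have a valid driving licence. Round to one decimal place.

53.6%

Response rates by class: Region B 198/220 = 90%, Region D 240/320 = 75%, Region E 40/200 = 20%, Region C 108/240 = 45%, Region A 187/340 = 55%.
Weighting each respondent by the inverse class response rate inflates each class back to its sampled size, so the class weight is n_sampled:
  Region B: 220 × 40.4 = 8888
  Region D: 320 × 55.3 = 17,696
  Region E: 200 × 58 = 11,600
  Region C: 240 × 36.4 = 8736
  Region A: 340 × 70 = 23,800
Adjusted estimate = 70,720 / 1,320 = 53.5758 → 53.6%.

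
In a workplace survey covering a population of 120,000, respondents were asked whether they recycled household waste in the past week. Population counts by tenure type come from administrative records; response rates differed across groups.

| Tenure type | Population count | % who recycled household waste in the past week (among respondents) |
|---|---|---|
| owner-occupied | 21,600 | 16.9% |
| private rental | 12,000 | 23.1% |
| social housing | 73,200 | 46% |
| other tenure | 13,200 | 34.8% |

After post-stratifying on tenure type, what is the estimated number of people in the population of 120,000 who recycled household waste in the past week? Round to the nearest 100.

44,700

Apply each group's respondent rate to its population count:
  owner-occupied: 21,600 × 16.9% = 3650.4
  private rental: 12,000 × 23.1% = 2772
  social housing: 73,200 × 46% = 33,672
  other tenure: 13,200 × 34.8% = 4593.6
Estimated total = 44,688 → 44,700.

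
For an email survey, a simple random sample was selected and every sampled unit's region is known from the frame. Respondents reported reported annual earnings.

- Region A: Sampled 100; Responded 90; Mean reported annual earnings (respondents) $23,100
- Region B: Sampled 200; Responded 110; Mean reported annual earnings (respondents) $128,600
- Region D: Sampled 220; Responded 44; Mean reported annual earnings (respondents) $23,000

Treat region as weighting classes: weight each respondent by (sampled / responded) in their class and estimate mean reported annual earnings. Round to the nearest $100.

$63,600

Class response rates: Region A 90/100 = 90%, Region B 110/200 = 55%, Region D 44/220 = 20%.
Weighting each respondent by the inverse class response rate inflates each class back to its sampled size, so the class weight is n_sampled:
  Region A: 100 × 23,100 = 2,310,000
  Region B: 200 × 128,600 = 25,720,000
  Region D: 220 × 23,000 = 5,060,000
Adjusted estimate = 33,090,000 / 520 = 63634.6 → $63,600.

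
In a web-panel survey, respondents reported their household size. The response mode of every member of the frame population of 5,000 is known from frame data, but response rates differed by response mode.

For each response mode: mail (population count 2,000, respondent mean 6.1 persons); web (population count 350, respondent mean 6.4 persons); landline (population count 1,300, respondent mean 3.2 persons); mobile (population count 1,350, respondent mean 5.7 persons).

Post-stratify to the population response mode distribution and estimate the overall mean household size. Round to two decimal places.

5.26

Weight each group's respondent value by its population share:
  mail: (2,000/5,000) × 6.1 = 2.44
  web: (350/5,000) × 6.4 = 0.448
  landline: (1,300/5,000) × 3.2 = 0.832
  mobile: (1,350/5,000) × 5.7 = 1.539
Post-stratified estimate = 5.259 → 5.26.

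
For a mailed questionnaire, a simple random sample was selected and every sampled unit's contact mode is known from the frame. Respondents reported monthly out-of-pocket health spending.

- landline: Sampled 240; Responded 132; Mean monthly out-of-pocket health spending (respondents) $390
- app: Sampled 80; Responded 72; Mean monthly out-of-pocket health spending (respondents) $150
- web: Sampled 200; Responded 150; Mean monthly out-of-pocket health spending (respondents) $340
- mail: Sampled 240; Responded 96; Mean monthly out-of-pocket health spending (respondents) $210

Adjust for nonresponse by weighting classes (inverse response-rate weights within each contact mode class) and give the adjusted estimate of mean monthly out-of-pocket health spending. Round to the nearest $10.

Class response rates: landline 132/240 = 55%, app 72/80 = 90%, web 150/200 = 75%, mail 96/240 = 40%.
Weighting each respondent by the inverse class response rate inflates each class back to its sampled size, so the class weight is n_sampled:
  landline: 240 × 390 = 93,600
  app: 80 × 150 = 12,000
  web: 200 × 340 = 68,000
  mail: 240 × 210 = 50,400
Adjusted estimate = 224,000 / 760 = 294.737 → $290.

$290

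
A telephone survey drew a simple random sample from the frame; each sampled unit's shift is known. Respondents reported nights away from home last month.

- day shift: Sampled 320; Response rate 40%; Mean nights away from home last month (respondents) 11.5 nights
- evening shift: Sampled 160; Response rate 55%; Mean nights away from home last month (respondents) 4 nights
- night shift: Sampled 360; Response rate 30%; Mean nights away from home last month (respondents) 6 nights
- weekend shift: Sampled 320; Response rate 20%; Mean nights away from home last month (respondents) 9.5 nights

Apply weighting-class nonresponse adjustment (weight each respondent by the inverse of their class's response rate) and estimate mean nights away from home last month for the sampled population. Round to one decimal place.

8.2

Each respondent's weight = sampled/responded in their class; summing within a class gives n_sampled, so:
  day shift: 320 × 11.5 = 3680
  evening shift: 160 × 4 = 640
  night shift: 360 × 6 = 2160
  weekend shift: 320 × 9.5 = 3040
Adjusted estimate = 9520 / 1,160 = 8.2069 → 8.2.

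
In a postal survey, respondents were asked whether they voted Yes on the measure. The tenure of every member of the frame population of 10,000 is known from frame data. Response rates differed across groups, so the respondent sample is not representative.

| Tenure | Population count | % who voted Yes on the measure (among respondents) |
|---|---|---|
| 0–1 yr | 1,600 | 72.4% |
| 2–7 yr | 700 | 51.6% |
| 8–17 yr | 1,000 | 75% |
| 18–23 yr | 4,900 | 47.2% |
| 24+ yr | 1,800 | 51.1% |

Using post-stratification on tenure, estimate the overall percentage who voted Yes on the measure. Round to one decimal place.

55.0%

Weight each group's respondent value by its population share:
  0–1 yr: (1,600/10,000) × 72.4 = 11.584
  2–7 yr: (700/10,000) × 51.6 = 3.612
  8–17 yr: (1,000/10,000) × 75 = 7.5
  18–23 yr: (4,900/10,000) × 47.2 = 23.128
  24+ yr: (1,800/10,000) × 51.1 = 9.198
Post-stratified estimate = 55.022 → 55.0%.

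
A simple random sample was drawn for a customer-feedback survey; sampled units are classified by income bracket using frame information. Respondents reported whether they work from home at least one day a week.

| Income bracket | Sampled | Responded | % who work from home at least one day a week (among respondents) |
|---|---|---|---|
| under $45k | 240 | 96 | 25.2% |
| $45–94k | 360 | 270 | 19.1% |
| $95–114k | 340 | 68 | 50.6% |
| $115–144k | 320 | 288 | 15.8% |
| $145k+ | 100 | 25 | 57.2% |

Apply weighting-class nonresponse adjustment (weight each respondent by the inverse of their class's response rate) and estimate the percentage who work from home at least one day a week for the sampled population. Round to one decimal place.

Class response rates: under $45k 96/240 = 40%, $45–94k 270/360 = 75%, $95–114k 68/340 = 20%, $115–144k 288/320 = 90%, $145k+ 25/100 = 25%.
Weighting each respondent by the inverse class response rate inflates each class back to its sampled size, so the class weight is n_sampled:
  under $45k: 240 × 25.2 = 6048
  $45–94k: 360 × 19.1 = 6876
  $95–114k: 340 × 50.6 = 17,204
  $115–144k: 320 × 15.8 = 5056
  $145k+: 100 × 57.2 = 5720
Adjusted estimate = 40,904 / 1,360 = 30.0765 → 30.1%.

30.1%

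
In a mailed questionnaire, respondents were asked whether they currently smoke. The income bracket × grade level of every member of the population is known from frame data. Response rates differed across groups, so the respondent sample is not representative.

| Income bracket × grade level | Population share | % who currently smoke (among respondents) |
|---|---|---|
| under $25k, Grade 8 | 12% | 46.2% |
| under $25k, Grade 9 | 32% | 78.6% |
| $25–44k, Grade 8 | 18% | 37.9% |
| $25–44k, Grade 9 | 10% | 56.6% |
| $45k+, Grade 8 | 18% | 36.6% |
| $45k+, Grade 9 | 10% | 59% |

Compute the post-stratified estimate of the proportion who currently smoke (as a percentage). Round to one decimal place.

55.7%

Post-stratification weights by population share, not respondent share:
  under $25k, Grade 8: 0.12 × 46.2 = 5.544
  under $25k, Grade 9: 0.32 × 78.6 = 25.152
  $25–44k, Grade 8: 0.18 × 37.9 = 6.822
  $25–44k, Grade 9: 0.1 × 56.6 = 5.66
  $45k+, Grade 8: 0.18 × 36.6 = 6.588
  $45k+, Grade 9: 0.1 × 59 = 5.9
Post-stratified estimate = 55.666 → 55.7%.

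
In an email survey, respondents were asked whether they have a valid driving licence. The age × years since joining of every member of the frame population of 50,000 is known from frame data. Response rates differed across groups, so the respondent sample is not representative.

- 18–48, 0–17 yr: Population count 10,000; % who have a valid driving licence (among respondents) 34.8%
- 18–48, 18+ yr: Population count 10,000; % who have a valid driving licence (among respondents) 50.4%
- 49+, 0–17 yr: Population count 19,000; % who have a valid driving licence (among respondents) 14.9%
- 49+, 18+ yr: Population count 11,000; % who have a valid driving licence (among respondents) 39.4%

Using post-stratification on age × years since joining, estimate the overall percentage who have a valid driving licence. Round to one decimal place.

Post-stratification weights by population share, not respondent share:
  18–48, 0–17 yr: (10,000/50,000) × 34.8 = 6.96
  18–48, 18+ yr: (10,000/50,000) × 50.4 = 10.08
  49+, 0–17 yr: (19,000/50,000) × 14.9 = 5.662
  49+, 18+ yr: (11,000/50,000) × 39.4 = 8.668
Post-stratified estimate = 31.37 → 31.4%.

31.4%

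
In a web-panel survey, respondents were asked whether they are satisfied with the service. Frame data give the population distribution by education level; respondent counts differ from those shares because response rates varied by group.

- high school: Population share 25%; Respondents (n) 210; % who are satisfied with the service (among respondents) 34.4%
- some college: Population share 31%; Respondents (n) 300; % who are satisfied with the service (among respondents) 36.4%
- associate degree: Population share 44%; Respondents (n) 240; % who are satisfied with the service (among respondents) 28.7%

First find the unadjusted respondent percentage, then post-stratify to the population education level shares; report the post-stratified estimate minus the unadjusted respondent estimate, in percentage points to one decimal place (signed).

-0.9 percentage points

Without adjustment, the pooled respondent share is:
  (210/750)×34.4 + (300/750)×36.4 + (240/750)×28.7 = 33.376%
Reweighting by population education level shares:
  0.25×34.4 + 0.31×36.4 + 0.44×28.7 = 32.512%
Difference = 32.512 − 33.376 = -0.864 pp.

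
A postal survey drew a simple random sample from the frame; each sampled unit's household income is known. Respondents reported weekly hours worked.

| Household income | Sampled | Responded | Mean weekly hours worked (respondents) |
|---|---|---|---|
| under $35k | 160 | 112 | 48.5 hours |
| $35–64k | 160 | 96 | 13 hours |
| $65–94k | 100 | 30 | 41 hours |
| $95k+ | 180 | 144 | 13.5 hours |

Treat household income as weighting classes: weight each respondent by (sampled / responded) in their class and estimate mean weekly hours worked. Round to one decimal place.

Class response rates: under $35k 112/160 = 70%, $35–64k 96/160 = 60%, $65–94k 30/100 = 30%, $95k+ 144/180 = 80%.
With weight = n_sampled/n_responded per class, the weighted class total is n_sampled:
  under $35k: 160 × 48.5 = 7760
  $35–64k: 160 × 13 = 2080
  $65–94k: 100 × 41 = 4100
  $95k+: 180 × 13.5 = 2430
Adjusted estimate = 16,370 / 600 = 27.2833 → 27.3.

27.3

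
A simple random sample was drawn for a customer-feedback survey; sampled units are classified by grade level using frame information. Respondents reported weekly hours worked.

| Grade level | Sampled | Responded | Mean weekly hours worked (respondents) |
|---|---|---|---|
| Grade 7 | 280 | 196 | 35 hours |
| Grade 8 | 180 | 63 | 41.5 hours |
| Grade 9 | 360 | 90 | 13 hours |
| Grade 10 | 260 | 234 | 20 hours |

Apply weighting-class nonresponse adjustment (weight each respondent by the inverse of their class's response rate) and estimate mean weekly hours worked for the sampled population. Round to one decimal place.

25.1

Class response rates: Grade 7 196/280 = 70%, Grade 8 63/180 = 35%, Grade 9 90/360 = 25%, Grade 10 234/260 = 90%.
Inverse-response-rate weighting restores each class to its sampled count, so class totals weight by n_sampled:
  Grade 7: 280 × 35 = 9800
  Grade 8: 180 × 41.5 = 7470
  Grade 9: 360 × 13 = 4680
  Grade 10: 260 × 20 = 5200
Adjusted estimate = 27,150 / 1,080 = 25.1389 → 25.1.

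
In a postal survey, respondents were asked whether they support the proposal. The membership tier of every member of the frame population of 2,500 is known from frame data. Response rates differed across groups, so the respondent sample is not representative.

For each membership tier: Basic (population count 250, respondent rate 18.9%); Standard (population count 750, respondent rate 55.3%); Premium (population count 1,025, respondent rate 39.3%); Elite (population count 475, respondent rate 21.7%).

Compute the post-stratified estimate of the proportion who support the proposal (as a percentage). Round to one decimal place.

Each cell contributes population-share × respondent value:
  Basic: (250/2,500) × 18.9 = 1.89
  Standard: (750/2,500) × 55.3 = 16.59
  Premium: (1,025/2,500) × 39.3 = 16.113
  Elite: (475/2,500) × 21.7 = 4.123
Post-stratified estimate = 38.716 → 38.7%.

38.7%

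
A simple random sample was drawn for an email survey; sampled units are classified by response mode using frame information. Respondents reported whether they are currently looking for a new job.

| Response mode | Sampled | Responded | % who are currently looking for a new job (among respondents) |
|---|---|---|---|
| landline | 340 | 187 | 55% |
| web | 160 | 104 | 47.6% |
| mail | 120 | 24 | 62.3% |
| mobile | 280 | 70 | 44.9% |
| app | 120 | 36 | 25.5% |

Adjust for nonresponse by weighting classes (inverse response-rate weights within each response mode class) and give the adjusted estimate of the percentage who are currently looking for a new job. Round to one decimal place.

Class response rates: landline 187/340 = 55%, web 104/160 = 65%, mail 24/120 = 20%, mobile 70/280 = 25%, app 36/120 = 30%.
With weight = n_sampled/n_responded per class, the weighted class total is n_sampled:
  landline: 340 × 55 = 18,700
  web: 160 × 47.6 = 7616
  mail: 120 × 62.3 = 7476
  mobile: 280 × 44.9 = 12,572
  app: 120 × 25.5 = 3060
Adjusted estimate = 49,424 / 1,020 = 48.4549 → 48.5%.

48.5%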